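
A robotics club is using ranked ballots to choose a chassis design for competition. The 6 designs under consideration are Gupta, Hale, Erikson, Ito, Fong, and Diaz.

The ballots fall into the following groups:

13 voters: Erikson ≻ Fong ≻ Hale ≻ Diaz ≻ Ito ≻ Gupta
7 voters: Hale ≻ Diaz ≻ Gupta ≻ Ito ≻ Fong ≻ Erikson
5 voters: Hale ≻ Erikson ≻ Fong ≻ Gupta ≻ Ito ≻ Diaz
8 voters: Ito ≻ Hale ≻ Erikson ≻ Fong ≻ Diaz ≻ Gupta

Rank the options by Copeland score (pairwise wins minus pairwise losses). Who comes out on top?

Hale

Pairwise results:
  Gupta vs Hale: Hale wins 33–0.
  Gupta vs Erikson: Erikson wins 26–7.
  Gupta vs Ito: Ito wins 21–12.
  Gupta vs Fong: Fong wins 26–7.
  Gupta vs Diaz: Diaz wins 28–5.
  Hale vs Erikson: Hale wins 20–13.
  Hale vs Ito: Hale wins 25–8.
  Hale vs Fong: Hale wins 20–13.
  Hale vs Diaz: Hale wins 33–0.
  Erikson vs Ito: Erikson wins 18–15.
  Erikson vs Fong: Erikson wins 26–7.
  Erikson vs Diaz: Erikson wins 26–7.
  Ito vs Fong: Fong wins 18–15.
  Ito vs Diaz: Diaz wins 20–13.
  Fong vs Diaz: Fong wins 26–7.
Copeland scores (wins − losses):
  Gupta: 0 − 5 = -5
  Hale: 5 − 0 = 5
  Erikson: 4 − 1 = 3
  Ito: 1 − 4 = -3
  Fong: 3 − 2 = 1
  Diaz: 2 − 3 = -1
Hale has the best Copeland score.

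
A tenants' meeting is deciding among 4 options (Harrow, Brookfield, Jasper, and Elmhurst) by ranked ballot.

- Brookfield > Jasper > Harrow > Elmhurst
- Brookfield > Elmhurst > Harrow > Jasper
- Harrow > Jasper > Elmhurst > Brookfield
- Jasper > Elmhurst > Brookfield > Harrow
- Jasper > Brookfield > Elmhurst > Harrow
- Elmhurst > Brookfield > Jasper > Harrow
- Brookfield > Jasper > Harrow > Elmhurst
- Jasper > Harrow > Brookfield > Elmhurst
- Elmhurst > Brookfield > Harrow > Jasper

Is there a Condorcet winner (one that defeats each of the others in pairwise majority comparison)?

Head-to-head results (9 voters total):
Harrow vs Brookfield: Brookfield wins 7–2.
Harrow vs Jasper: Jasper wins 6–3.
Harrow vs Elmhurst: Elmhurst wins 5–4.
Brookfield vs Jasper: Brookfield wins 5–4.
Brookfield vs Elmhurst: Brookfield wins 5–4.
Jasper vs Elmhurst: Jasper wins 6–3.
Brookfield beats each rival — Harrow (7–2), Jasper (5–4), Elmhurst (5–4) — so Brookfield is the Condorcet winner.

Yes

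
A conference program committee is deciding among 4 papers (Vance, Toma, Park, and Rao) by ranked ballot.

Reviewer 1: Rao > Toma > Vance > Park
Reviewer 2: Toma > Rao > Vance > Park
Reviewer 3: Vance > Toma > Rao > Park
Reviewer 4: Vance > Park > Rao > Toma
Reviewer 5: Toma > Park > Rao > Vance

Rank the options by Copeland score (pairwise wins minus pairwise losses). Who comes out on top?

Pairwise results:
  Vance vs Toma: Toma wins 3–2.
  Vance vs Park: Vance wins 4–1.
  Vance vs Rao: Rao wins 3–2.
  Toma vs Park: Toma wins 4–1.
  Toma vs Rao: Toma wins 3–2.
  Park vs Rao: Rao wins 3–2.
Copeland scores (wins − losses):
  Vance: 1 − 2 = -1
  Toma: 3 − 0 = 3
  Park: 0 − 3 = -3
  Rao: 2 − 1 = 1
Toma has the best Copeland score.

Toma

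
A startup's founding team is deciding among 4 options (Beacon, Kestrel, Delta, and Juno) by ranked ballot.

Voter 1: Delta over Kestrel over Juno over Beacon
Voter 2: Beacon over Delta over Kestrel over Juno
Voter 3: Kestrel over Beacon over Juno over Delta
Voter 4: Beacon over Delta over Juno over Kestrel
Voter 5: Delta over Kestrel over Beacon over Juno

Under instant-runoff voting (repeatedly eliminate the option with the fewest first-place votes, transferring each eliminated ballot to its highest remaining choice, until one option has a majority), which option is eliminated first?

Round 1: Beacon 2, Delta 2, Kestrel 1, Juno 0. Juno has the fewest and is eliminated.
Round 2: Beacon 2, Delta 2, Kestrel 1. Kestrel has the fewest and is eliminated.
Round 3: Beacon 3, Delta 2. Beacon has a majority.

Juno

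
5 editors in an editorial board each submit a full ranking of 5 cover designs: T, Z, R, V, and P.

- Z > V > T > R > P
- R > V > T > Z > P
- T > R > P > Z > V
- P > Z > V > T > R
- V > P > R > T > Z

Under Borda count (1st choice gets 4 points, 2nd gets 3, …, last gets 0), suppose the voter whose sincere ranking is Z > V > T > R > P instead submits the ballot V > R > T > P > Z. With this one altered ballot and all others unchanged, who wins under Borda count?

V

Borda totals with the altered ballot: T 10, Z 5, R 12, V 13, P 10.
The winner is unchanged: still V.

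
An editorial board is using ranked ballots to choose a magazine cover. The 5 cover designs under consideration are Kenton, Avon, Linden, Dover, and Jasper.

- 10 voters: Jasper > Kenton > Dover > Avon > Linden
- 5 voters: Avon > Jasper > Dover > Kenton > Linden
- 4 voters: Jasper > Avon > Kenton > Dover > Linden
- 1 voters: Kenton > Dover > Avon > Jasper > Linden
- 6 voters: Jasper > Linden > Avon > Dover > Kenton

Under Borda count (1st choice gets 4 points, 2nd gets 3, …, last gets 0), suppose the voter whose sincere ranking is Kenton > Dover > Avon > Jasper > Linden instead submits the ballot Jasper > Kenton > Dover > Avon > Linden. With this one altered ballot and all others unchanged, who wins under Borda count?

Borda totals with the altered ballot: Kenton 46, Avon 55, Linden 18, Dover 42, Jasper 99.
The winner is unchanged: still Jasper.

Jasper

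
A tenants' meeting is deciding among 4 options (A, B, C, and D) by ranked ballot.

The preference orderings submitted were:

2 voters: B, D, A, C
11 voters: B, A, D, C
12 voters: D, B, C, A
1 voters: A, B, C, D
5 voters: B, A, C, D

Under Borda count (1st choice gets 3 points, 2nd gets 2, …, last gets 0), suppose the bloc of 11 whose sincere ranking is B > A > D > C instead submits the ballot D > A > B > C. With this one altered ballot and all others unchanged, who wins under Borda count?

D

Borda totals with the altered ballot: A 37, B 58, C 18, D 73.
The switch changes the winner from B to D.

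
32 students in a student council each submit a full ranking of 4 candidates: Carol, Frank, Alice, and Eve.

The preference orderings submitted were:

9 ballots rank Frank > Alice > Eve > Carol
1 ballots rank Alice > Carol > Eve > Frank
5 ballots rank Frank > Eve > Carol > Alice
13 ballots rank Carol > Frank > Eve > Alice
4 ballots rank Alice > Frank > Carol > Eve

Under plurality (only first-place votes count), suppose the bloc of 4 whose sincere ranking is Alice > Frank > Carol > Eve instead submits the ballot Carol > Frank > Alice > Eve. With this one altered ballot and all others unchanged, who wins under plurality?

Carol

First-place totals with the altered ballot: Carol 17, Frank 14, Alice 1, Eve 0.
The switch changes the winner from Frank to Carol.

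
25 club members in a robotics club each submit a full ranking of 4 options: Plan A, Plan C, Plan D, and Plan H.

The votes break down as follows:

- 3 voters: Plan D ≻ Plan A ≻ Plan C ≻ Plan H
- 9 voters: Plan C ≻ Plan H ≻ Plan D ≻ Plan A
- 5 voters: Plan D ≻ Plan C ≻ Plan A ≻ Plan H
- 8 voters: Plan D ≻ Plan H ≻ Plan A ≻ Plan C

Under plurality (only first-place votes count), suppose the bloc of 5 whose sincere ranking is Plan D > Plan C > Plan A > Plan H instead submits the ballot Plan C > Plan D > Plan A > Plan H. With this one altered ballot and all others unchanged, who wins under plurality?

Plan C

First-place totals with the altered ballot: Plan A 0, Plan C 14, Plan D 11, Plan H 0.
The switch changes the winner from Plan D to Plan C.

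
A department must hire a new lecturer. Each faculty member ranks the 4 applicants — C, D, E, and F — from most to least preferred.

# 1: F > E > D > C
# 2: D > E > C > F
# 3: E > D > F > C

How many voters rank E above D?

Ballots ranking E above D: 2.
Ballots ranking D above E: 1.
So 2 of 3 voters prefer E to D.

2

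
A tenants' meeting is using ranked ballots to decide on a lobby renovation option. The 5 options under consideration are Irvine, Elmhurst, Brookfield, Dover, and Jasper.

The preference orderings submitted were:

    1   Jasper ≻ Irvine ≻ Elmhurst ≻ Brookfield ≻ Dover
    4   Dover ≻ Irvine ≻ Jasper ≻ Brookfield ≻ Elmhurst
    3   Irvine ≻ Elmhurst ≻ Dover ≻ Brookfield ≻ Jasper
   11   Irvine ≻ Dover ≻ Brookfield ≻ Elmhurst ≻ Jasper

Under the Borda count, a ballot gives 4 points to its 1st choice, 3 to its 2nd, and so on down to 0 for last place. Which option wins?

Irvine

Borda scores:
  Irvine: 3 + 4·3 + 3·4 + 11·4 = 71
  Elmhurst: 2 + 4·0 + 3·3 + 11·1 = 22
  Brookfield: 1 + 4·1 + 3·1 + 11·2 = 30
  Dover: 0 + 4·4 + 3·2 + 11·3 = 55
  Jasper: 4 + 4·2 + 3·0 + 11·0 = 12
Irvine has the highest total.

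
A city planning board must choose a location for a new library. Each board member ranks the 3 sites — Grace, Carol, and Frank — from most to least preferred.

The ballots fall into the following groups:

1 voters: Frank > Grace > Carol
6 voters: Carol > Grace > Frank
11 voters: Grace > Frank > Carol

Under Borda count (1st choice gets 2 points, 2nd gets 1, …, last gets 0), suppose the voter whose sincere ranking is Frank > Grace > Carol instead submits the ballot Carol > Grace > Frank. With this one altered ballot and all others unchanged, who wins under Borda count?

Grace

Borda totals with the altered ballot: Grace 29, Carol 14, Frank 11.
The winner is unchanged: still Grace.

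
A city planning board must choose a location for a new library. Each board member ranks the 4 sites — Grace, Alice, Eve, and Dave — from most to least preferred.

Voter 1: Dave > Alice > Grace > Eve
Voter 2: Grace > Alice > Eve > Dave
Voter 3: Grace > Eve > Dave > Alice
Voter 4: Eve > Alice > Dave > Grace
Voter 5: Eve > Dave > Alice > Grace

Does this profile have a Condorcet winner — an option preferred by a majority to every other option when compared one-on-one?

Head-to-head results (5 voters total):
Grace vs Alice: Alice wins 3–2.
Grace vs Eve: Grace wins 3–2.
Grace vs Dave: Dave wins 3–2.
Alice vs Eve: Eve wins 3–2.
Alice vs Dave: Dave wins 3–2.
Eve vs Dave: Eve wins 4–1.
No candidate beats all others: Grace beats Eve beats Alice beats Grace, a majority cycle.

No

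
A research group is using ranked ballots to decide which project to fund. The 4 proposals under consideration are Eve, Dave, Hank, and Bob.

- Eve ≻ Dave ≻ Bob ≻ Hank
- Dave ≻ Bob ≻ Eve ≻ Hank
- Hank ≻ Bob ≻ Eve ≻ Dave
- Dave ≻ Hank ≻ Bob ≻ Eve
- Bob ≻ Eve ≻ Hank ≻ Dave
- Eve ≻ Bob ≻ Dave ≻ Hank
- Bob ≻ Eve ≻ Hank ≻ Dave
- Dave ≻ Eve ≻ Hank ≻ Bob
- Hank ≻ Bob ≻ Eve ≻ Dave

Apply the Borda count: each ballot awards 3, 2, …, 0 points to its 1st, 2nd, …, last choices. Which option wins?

Borda scores:
  Eve: 3 + 1 + 1 + 0 + 2 + 3 + 2 + 2 + 1 = 15
  Dave: 2 + 3 + 0 + 3 + 0 + 1 + 0 + 3 + 0 = 12
  Hank: 0 + 0 + 3 + 2 + 1 + 0 + 1 + 1 + 3 = 11
  Bob: 1 + 2 + 2 + 1 + 3 + 2 + 3 + 0 + 2 = 16
Bob has the highest total.

Bob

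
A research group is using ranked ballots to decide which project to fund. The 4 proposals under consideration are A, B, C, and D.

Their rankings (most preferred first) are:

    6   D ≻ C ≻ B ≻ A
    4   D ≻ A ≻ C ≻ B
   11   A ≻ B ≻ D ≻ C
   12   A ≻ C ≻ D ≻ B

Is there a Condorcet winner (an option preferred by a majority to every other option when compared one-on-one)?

Yes

Head-to-head results (33 voters total):
A vs B: A wins 27–6.
A vs C: A wins 27–6.
A vs D: A wins 23–10.
B vs C: C wins 22–11.
B vs D: D wins 22–11.
C vs D: D wins 21–12.
A beats each rival — B (27–6), C (27–6), D (23–10) — so A is the Condorcet winner.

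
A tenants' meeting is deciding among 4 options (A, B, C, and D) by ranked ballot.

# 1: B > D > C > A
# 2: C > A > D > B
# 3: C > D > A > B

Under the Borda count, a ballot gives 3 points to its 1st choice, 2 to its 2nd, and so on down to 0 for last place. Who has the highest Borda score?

Borda scores:
  A: 0 + 2 + 1 = 3
  B: 3 + 0 + 0 = 3
  C: 1 + 3 + 3 = 7
  D: 2 + 1 + 2 = 5
C has the highest total.

C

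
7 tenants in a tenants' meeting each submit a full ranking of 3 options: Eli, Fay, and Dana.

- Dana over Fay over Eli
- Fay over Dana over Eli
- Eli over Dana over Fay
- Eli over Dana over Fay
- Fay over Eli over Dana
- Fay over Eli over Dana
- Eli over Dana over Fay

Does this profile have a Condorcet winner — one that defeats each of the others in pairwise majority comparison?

Head-to-head results (7 voters total):
Eli vs Fay: Fay wins 4–3.
Eli vs Dana: Eli wins 5–2.
Fay vs Dana: Dana wins 4–3.
No candidate beats all others: Eli beats Dana beats Fay beats Eli, a majority cycle.

No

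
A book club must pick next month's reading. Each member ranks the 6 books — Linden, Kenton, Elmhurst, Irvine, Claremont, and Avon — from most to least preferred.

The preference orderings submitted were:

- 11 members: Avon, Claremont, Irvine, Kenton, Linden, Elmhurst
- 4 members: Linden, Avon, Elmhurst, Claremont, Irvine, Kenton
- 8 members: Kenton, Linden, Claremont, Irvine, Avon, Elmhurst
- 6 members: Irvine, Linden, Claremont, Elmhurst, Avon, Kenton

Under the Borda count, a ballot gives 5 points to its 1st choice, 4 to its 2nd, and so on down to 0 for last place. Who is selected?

Borda scores:
  Linden: 11·1 + 4·5 + 8·4 + 6·4 = 87
  Kenton: 11·2 + 4·0 + 8·5 + 6·0 = 62
  Elmhurst: 11·0 + 4·3 + 8·0 + 6·2 = 24
  Irvine: 11·3 + 4·1 + 8·2 + 6·5 = 83
  Claremont: 11·4 + 4·2 + 8·3 + 6·3 = 94
  Avon: 11·5 + 4·4 + 8·1 + 6·1 = 85
Claremont has the highest total.

Claremont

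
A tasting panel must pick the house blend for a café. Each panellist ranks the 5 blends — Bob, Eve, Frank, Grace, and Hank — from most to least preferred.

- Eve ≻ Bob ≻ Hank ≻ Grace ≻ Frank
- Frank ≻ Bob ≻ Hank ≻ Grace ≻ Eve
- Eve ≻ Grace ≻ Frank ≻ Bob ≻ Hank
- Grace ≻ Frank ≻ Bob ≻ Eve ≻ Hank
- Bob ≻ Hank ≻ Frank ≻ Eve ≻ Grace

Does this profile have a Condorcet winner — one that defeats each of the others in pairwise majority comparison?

No

Head-to-head results (5 voters total):
Bob vs Eve: Bob wins 3–2.
Bob vs Frank: Frank wins 3–2.
Bob vs Grace: Bob wins 3–2.
Bob vs Hank: Bob wins 5–0.
Eve vs Frank: Frank wins 3–2.
Eve vs Grace: Eve wins 3–2.
Eve vs Hank: Eve wins 3–2.
Frank vs Grace: Grace wins 3–2.
Frank vs Hank: Frank wins 3–2.
Grace vs Hank: Hank wins 3–2.
No candidate beats all others: Bob beats Grace beats Frank beats Bob, a majority cycle.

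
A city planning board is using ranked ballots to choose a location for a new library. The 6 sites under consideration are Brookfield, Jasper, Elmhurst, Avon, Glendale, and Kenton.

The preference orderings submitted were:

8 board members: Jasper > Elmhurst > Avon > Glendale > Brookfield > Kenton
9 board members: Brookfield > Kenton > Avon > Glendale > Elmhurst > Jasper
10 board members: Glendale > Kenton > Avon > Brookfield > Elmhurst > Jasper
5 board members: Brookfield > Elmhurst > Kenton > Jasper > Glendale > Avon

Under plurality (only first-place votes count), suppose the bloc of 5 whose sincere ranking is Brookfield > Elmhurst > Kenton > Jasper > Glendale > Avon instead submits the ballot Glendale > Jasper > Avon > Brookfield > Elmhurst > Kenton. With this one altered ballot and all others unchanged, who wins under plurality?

First-place totals with the altered ballot: Brookfield 9, Jasper 8, Elmhurst 0, Avon 0, Glendale 15, Kenton 0.
The switch changes the winner from Brookfield to Glendale.

Glendale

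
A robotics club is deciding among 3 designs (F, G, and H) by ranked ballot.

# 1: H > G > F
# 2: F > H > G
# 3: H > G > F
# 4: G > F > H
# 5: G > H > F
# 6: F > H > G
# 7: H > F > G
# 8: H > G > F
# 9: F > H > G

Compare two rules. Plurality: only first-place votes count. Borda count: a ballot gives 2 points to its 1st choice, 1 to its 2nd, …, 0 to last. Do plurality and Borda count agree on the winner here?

Yes

Plurality first-place counts: F 3, G 2, H 4 → H.
Borda totals: F 8, G 7, H 12 → H.
The two rules agree on H.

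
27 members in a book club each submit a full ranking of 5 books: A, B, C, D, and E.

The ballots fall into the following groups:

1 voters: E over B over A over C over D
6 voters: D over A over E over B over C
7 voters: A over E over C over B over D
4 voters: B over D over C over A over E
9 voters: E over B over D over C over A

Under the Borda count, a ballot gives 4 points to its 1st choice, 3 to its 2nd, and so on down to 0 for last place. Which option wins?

E

Borda scores:
  A: 2 + 6·3 + 7·4 + 4·1 + 9·0 = 52
  B: 3 + 6·1 + 7·1 + 4·4 + 9·3 = 59
  C: 1 + 6·0 + 7·2 + 4·2 + 9·1 = 32
  D: 0 + 6·4 + 7·0 + 4·3 + 9·2 = 54
  E: 4 + 6·2 + 7·3 + 4·0 + 9·4 = 73
E has the highest total.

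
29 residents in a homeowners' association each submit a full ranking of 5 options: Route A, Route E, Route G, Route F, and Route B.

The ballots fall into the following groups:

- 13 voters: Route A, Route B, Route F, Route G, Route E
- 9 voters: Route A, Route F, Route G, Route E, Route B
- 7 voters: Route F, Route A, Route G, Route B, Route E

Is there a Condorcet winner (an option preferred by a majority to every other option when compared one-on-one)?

Head-to-head results (29 voters total):
Route A vs Route E: Route A wins 29–0.
Route A vs Route G: Route A wins 29–0.
Route A vs Route F: Route A wins 22–7.
Route A vs Route B: Route A wins 29–0.
Route E vs Route G: Route G wins 29–0.
Route E vs Route F: Route F wins 29–0.
Route E vs Route B: Route B wins 20–9.
Route G vs Route F: Route F wins 29–0.
Route G vs Route B: Route G wins 16–13.
Route F vs Route B: Route F wins 16–13.
Route A beats each rival — Route E (29–0), Route G (29–0), Route F (22–7), Route B (29–0) — so Route A is the Condorcet winner.

Yes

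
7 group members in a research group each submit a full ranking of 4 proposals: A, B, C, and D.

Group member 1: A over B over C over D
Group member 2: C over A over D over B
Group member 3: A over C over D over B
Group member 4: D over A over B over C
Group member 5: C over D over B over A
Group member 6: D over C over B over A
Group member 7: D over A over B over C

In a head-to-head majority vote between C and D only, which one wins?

Ballots ranking C above D: 4.
Ballots ranking D above C: 3.
C wins the head-to-head, 4–3.

C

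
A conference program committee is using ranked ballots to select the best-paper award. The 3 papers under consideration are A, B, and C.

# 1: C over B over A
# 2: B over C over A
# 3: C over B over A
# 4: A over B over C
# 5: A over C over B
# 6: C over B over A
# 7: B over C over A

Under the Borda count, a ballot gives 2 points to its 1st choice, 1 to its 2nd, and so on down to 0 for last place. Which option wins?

C

Borda scores:
  A: 0 + 0 + 0 + 2 + 2 + 0 + 0 = 4
  B: 1 + 2 + 1 + 1 + 0 + 1 + 2 = 8
  C: 2 + 1 + 2 + 0 + 1 + 2 + 1 = 9
C has the highest total.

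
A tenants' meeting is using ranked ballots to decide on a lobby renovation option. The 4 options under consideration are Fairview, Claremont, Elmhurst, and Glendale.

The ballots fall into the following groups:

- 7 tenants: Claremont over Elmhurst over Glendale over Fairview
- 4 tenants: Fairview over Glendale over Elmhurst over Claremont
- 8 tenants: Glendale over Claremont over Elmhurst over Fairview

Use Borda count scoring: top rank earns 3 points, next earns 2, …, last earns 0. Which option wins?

Glendale

Borda scores:
  Fairview: 7·0 + 4·3 + 8·0 = 12
  Claremont: 7·3 + 4·0 + 8·2 = 37
  Elmhurst: 7·2 + 4·1 + 8·1 = 26
  Glendale: 7·1 + 4·2 + 8·3 = 39
Glendale has the highest total.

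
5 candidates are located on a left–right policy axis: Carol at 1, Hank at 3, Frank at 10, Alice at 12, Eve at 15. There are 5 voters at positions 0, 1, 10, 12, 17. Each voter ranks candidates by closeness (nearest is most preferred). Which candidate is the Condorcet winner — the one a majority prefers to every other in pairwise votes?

With single-peaked preferences on a line, the Condorcet winner is the candidate closest to the median voter.
The median voter (position 10) is closest to Frank at 10.
Check: Frank vs Eve — voters closer to Frank: 4 of 5.

Frank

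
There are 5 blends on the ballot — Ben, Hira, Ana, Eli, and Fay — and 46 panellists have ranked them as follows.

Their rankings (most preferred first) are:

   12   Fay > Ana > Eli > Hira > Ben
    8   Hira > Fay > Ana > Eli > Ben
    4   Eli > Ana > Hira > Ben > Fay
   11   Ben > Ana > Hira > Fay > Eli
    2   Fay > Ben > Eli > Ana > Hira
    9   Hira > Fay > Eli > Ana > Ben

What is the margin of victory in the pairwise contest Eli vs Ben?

Ballots ranking Eli above Ben: 12+8+4+9 = 33.
Ballots ranking Ben above Eli: 11+2 = 13.
Eli wins 33–13, a margin of 20.

20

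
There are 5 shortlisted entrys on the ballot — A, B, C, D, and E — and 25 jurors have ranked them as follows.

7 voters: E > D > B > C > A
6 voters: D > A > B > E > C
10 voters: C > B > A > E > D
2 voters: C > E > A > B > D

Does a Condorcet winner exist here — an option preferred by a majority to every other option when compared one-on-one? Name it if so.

Head-to-head results (25 voters total):
A vs B: B wins 17–8.
A vs C: C wins 19–6.
A vs D: D wins 13–12.
A vs E: A wins 16–9.
B vs C: B wins 13–12.
B vs D: D wins 13–12.
B vs E: B wins 16–9.
C vs D: D wins 13–12.
C vs E: E wins 13–12.
D vs E: E wins 19–6.
No candidate beats all others: A beats E beats C beats A, a majority cycle.

None — there is no Condorcet winner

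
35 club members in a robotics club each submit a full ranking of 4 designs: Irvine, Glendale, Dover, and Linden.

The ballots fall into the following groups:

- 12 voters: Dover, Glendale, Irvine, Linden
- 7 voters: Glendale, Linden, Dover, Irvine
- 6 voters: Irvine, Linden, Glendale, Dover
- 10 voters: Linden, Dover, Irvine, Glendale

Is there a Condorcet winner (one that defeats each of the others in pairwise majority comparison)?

No

Head-to-head results (35 voters total):
Irvine vs Glendale: Glendale wins 19–16.
Irvine vs Dover: Dover wins 29–6.
Irvine vs Linden: Irvine wins 18–17.
Glendale vs Dover: Dover wins 22–13.
Glendale vs Linden: Glendale wins 19–16.
Dover vs Linden: Linden wins 23–12.
No candidate beats all others: Irvine beats Linden beats Dover beats Irvine, a majority cycle.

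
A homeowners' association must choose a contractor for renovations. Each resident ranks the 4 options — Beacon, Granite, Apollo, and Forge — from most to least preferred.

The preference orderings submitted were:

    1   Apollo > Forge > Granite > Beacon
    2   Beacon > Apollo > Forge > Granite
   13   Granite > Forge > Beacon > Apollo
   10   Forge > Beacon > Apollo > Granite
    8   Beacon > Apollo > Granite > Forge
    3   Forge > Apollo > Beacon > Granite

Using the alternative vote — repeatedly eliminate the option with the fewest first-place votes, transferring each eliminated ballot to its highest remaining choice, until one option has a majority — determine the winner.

Granite

Round 1: Granite 13, Forge 13, Beacon 10, Apollo 1. Apollo has the fewest and is eliminated.
Round 2: Forge 14, Granite 13, Beacon 10. Beacon has the fewest and is eliminated.
Round 3: Granite 21, Forge 16. Granite has a majority.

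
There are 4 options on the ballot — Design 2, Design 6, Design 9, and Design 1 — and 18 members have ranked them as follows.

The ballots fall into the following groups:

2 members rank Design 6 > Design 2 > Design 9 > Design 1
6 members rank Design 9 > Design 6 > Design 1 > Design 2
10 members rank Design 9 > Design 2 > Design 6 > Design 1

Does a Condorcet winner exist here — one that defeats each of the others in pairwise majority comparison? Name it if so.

Design 9

Head-to-head results (18 voters total):
Design 2 vs Design 6: Design 2 wins 10–8.
Design 2 vs Design 9: Design 9 wins 16–2.
Design 2 vs Design 1: Design 2 wins 12–6.
Design 6 vs Design 9: Design 9 wins 16–2.
Design 6 vs Design 1: Design 6 wins 18–0.
Design 9 vs Design 1: Design 9 wins 18–0.
Design 9 beats each rival — Design 2 (16–2), Design 6 (16–2), Design 1 (18–0) — so Design 9 is the Condorcet winner.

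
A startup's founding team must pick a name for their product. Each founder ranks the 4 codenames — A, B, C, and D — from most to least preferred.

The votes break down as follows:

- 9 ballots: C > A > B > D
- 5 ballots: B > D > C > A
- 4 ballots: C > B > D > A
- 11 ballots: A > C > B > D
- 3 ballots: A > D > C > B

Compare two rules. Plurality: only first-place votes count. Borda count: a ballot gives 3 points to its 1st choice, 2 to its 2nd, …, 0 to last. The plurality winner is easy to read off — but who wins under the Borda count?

C

Plurality first-place counts: A 14, B 5, C 13, D 0 → A.
Borda totals: A 60, B 43, C 69, D 20 → C.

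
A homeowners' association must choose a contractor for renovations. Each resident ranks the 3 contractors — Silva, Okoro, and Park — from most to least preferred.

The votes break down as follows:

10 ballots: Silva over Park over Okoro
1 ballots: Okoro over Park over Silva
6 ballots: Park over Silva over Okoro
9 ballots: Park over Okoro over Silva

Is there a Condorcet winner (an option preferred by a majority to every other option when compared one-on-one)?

Yes

Head-to-head results (26 voters total):
Silva vs Okoro: Silva wins 16–10.
Silva vs Park: Park wins 16–10.
Okoro vs Park: Park wins 25–1.
Park beats each rival — Silva (16–10), Okoro (25–1) — so Park is the Condorcet winner.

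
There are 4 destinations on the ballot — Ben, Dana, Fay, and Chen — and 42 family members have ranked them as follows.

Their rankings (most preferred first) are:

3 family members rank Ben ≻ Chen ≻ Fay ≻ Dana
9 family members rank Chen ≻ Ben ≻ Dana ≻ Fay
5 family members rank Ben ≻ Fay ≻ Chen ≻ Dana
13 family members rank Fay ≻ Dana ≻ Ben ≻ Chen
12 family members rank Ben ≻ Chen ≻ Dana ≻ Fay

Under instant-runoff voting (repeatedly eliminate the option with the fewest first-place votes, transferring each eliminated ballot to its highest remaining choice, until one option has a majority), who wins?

Ben

Round 1: Ben 20, Fay 13, Chen 9, Dana 0. Dana has the fewest and is eliminated.
Round 2: Ben 20, Fay 13, Chen 9. Chen has the fewest and is eliminated.
Round 3: Ben 29, Fay 13. Ben has a majority.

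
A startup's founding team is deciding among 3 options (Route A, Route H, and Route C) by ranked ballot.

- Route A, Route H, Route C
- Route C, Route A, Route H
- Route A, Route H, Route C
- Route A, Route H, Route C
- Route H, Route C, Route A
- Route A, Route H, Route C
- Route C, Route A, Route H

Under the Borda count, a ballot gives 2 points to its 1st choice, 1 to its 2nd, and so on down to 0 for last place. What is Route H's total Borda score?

6

Borda scores:
  Route A: 2 + 1 + 2 + 2 + 0 + 2 + 1 = 10
  Route H: 1 + 0 + 1 + 1 + 2 + 1 + 0 = 6
  Route C: 0 + 2 + 0 + 0 + 1 + 0 + 2 = 5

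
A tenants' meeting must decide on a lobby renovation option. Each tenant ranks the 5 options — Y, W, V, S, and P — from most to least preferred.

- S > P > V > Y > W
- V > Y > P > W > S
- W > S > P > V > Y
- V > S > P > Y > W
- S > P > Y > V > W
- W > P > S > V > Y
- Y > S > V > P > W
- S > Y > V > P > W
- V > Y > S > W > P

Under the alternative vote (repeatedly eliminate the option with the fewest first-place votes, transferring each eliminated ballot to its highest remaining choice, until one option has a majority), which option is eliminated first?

Round 1: V 3, S 3, W 2, Y 1, P 0. P has the fewest and is eliminated.
Round 2: V 3, S 3, W 2, Y 1. Y has the fewest and is eliminated.
Round 3: S 4, V 3, W 2. W has the fewest and is eliminated.
Round 4: S 6, V 3. S has a majority.

P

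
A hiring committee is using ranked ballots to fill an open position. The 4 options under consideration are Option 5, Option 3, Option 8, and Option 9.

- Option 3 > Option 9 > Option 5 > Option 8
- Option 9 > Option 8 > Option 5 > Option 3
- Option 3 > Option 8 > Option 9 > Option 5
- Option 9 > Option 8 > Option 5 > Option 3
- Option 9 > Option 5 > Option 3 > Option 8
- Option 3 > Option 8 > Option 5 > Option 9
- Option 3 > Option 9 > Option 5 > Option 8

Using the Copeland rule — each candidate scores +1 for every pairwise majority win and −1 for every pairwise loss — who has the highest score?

Option 3

Pairwise results:
  Option 5 vs Option 3: Option 3 wins 4–3.
  Option 5 vs Option 8: Option 8 wins 4–3.
  Option 5 vs Option 9: Option 9 wins 6–1.
  Option 3 vs Option 8: Option 3 wins 5–2.
  Option 3 vs Option 9: Option 3 wins 4–3.
  Option 8 vs Option 9: Option 9 wins 5–2.
Copeland scores (wins − losses):
  Option 5: 0 − 3 = -3
  Option 3: 3 − 0 = 3
  Option 8: 1 − 2 = -1
  Option 9: 2 − 1 = 1
Option 3 has the best Copeland score.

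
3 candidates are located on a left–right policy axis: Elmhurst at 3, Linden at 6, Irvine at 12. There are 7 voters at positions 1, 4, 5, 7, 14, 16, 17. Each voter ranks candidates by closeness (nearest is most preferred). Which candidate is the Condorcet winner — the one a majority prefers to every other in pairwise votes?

Linden

With single-peaked preferences on a line, the Condorcet winner is the candidate closest to the median voter.
The median voter (position 7) is closest to Linden at 6.
Check: Linden vs Elmhurst — voters closer to Linden: 5 of 7.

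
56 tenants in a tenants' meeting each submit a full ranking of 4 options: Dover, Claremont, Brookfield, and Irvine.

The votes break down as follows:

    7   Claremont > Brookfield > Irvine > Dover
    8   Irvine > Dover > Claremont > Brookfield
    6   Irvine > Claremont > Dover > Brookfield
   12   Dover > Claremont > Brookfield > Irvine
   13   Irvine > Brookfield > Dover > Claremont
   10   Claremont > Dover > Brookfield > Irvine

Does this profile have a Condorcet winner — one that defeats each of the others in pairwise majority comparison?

No

Head-to-head results (56 voters total):
Dover vs Claremont: Dover wins 33–23.
Dover vs Brookfield: Dover wins 36–20.
Dover vs Irvine: Irvine wins 34–22.
Claremont vs Brookfield: Claremont wins 43–13.
Claremont vs Irvine: Claremont wins 29–27.
Brookfield vs Irvine: Brookfield wins 29–27.
No candidate beats all others: Dover beats Claremont beats Irvine beats Dover, a majority cycle.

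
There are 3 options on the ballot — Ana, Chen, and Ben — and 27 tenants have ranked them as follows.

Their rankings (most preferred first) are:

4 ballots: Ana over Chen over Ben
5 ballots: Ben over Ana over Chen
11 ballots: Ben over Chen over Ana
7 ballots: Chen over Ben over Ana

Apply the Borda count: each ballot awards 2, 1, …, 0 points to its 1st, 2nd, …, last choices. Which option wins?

Borda scores:
  Ana: 4·2 + 5·1 + 11·0 + 7·0 = 13
  Chen: 4·1 + 5·0 + 11·1 + 7·2 = 29
  Ben: 4·0 + 5·2 + 11·2 + 7·1 = 39
Ben has the highest total.

Ben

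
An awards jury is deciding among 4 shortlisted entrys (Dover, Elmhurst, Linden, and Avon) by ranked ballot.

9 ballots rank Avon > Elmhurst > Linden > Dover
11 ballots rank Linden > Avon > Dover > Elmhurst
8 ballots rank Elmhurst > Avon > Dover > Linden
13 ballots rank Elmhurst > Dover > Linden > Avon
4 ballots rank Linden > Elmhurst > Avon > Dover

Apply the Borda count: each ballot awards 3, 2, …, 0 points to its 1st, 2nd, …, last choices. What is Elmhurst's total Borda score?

89

Borda scores:
  Dover: 9·0 + 11·1 + 8·1 + 13·2 + 4·0 = 45
  Elmhurst: 9·2 + 11·0 + 8·3 + 13·3 + 4·2 = 89
  Linden: 9·1 + 11·3 + 8·0 + 13·1 + 4·3 = 67
  Avon: 9·3 + 11·2 + 8·2 + 13·0 + 4·1 = 69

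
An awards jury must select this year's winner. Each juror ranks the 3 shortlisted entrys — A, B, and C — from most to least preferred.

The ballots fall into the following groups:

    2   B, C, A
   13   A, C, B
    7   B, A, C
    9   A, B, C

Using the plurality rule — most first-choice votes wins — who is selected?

A

First-place vote totals:
  A: 22
  B: 9
  C: 0
A has the most first-place votes.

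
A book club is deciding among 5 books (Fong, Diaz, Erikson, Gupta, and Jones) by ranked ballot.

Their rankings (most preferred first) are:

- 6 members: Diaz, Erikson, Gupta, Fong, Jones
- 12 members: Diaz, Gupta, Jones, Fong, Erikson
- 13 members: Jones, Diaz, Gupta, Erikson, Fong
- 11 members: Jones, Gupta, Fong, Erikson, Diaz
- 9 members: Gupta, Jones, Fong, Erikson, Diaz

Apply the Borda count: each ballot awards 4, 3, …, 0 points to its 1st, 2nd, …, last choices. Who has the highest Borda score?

Jones

Borda scores:
  Fong: 6·1 + 12·1 + 13·0 + 11·2 + 9·2 = 58
  Diaz: 6·4 + 12·4 + 13·3 + 11·0 + 9·0 = 111
  Erikson: 6·3 + 12·0 + 13·1 + 11·1 + 9·1 = 51
  Gupta: 6·2 + 12·3 + 13·2 + 11·3 + 9·4 = 143
  Jones: 6·0 + 12·2 + 13·4 + 11·4 + 9·3 = 147
Jones has the highest total.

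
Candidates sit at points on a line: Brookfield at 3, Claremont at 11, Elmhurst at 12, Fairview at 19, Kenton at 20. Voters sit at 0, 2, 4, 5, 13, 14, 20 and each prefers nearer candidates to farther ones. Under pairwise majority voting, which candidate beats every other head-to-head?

With single-peaked preferences on a line, the Condorcet winner is the candidate closest to the median voter.
The median voter (position 5) is closest to Brookfield at 3.
Check: Brookfield vs Fairview — voters closer to Brookfield: 4 of 7.

Brookfield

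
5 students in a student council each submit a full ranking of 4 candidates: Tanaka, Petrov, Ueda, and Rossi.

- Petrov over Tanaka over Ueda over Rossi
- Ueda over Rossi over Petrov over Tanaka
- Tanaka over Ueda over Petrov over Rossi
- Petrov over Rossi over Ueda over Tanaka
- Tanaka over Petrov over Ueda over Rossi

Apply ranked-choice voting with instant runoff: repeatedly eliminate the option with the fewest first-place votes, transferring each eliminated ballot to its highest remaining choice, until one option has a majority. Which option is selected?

Petrov

Round 1: Tanaka 2, Petrov 2, Ueda 1, Rossi 0. Rossi has the fewest and is eliminated.
Round 2: Tanaka 2, Petrov 2, Ueda 1. Ueda has the fewest and is eliminated.
Round 3: Petrov 3, Tanaka 2. Petrov has a majority.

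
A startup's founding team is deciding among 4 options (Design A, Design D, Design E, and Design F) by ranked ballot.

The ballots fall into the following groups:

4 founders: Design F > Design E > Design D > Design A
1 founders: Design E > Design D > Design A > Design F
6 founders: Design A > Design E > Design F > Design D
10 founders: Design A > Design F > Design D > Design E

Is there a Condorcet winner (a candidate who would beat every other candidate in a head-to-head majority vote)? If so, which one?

Head-to-head results (21 voters total):
Design A vs Design D: Design A wins 16–5.
Design A vs Design E: Design A wins 16–5.
Design A vs Design F: Design A wins 17–4.
Design D vs Design E: Design E wins 11–10.
Design D vs Design F: Design F wins 20–1.
Design E vs Design F: Design F wins 14–7.
Design A beats each rival — Design D (16–5), Design E (16–5), Design F (17–4) — so Design A is the Condorcet winner.

Design A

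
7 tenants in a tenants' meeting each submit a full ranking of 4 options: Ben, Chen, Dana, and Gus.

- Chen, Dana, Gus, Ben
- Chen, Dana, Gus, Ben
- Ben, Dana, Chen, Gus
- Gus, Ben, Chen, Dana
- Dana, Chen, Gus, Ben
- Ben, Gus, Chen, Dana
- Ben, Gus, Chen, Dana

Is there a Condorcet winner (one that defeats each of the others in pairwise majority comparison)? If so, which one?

Head-to-head results (7 voters total):
Ben vs Chen: Ben wins 4–3.
Ben vs Dana: Ben wins 4–3.
Ben vs Gus: Gus wins 4–3.
Chen vs Dana: Chen wins 5–2.
Chen vs Gus: Chen wins 4–3.
Dana vs Gus: Dana wins 4–3.
No candidate beats all others: Ben beats Chen beats Gus beats Ben, a majority cycle.

No Condorcet winner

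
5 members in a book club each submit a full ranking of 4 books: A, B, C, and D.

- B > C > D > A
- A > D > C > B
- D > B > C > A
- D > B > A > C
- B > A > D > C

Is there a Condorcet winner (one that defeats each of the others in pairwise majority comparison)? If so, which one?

D

Head-to-head results (5 voters total):
A vs B: B wins 4–1.
A vs C: A wins 3–2.
A vs D: D wins 3–2.
B vs C: B wins 4–1.
B vs D: D wins 3–2.
C vs D: D wins 4–1.
D beats each rival — A (3–2), B (3–2), C (4–1) — so D is the Condorcet winner.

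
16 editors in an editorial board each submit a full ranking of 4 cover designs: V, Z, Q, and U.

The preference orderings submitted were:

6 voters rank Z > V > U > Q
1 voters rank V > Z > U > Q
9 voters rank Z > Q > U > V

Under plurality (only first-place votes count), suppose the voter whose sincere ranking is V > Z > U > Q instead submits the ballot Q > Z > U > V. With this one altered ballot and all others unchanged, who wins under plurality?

First-place totals with the altered ballot: V 0, Z 15, Q 1, U 0.
The winner is unchanged: still Z.

Z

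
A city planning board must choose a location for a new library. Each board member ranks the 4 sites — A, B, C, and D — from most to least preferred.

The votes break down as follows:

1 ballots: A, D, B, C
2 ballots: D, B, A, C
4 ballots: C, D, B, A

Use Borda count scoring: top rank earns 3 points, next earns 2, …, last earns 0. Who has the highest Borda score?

Borda scores:
  A: 3 + 2·1 + 4·0 = 5
  B: 1 + 2·2 + 4·1 = 9
  C: 0 + 2·0 + 4·3 = 12
  D: 2 + 2·3 + 4·2 = 16
D has the highest total.

D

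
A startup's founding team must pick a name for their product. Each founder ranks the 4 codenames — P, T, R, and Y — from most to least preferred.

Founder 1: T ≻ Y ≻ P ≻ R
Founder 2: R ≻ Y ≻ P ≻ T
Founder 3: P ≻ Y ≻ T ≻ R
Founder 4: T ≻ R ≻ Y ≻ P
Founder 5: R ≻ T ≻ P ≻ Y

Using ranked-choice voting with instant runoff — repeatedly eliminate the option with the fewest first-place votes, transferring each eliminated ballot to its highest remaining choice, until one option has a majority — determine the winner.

Round 1: T 2, R 2, P 1, Y 0. Y has the fewest and is eliminated.
Round 2: T 2, R 2, P 1. P has the fewest and is eliminated.
Round 3: T 3, R 2. T has a majority.

T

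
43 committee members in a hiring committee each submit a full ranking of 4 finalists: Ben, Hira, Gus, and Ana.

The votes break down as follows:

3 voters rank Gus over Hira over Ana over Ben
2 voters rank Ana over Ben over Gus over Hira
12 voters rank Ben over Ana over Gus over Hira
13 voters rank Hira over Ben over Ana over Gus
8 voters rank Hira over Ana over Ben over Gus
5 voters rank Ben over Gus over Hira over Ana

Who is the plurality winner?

First-place vote totals:
  Ben: 17
  Hira: 21
  Gus: 3
  Ana: 2
Hira has the most first-place votes.

Hira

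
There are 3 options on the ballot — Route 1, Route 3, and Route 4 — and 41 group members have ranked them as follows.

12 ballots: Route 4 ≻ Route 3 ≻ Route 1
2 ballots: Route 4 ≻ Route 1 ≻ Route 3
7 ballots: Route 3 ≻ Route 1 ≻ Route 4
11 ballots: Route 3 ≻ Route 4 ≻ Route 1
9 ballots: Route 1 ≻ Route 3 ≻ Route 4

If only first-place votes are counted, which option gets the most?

Route 3

First-place vote totals:
  Route 1: 9
  Route 3: 18
  Route 4: 14
Route 3 has the most first-place votes.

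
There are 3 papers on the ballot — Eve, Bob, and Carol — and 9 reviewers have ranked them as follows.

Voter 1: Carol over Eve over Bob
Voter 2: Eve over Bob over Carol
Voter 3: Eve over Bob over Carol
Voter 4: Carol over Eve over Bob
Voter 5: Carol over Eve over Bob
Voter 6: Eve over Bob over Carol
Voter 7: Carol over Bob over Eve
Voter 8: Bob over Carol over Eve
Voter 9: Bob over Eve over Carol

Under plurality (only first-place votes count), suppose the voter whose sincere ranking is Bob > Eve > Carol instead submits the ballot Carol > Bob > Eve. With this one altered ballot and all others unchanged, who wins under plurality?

First-place totals with the altered ballot: Eve 3, Bob 1, Carol 5.
The winner is unchanged: still Carol.

Carol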